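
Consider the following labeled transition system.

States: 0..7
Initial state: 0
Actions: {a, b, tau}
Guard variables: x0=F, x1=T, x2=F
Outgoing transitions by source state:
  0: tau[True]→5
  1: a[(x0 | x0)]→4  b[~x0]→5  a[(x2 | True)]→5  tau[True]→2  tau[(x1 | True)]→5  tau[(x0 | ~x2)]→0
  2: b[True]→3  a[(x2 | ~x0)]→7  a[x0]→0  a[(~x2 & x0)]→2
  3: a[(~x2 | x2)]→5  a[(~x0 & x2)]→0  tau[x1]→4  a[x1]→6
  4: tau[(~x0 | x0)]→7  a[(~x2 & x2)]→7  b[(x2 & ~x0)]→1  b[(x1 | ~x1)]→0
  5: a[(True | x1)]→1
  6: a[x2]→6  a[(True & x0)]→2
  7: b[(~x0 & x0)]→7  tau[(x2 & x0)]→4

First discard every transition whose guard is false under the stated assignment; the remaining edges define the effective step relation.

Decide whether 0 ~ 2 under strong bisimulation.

Answer: NOT BISIMILAR

Analysis:
Refine partition for ~:
  P[0] = {{0,1,2,3,4,5,6,7}}
  P[1] = {{0},{1},{2},{3},{4},{5},{6,7}}
stable after 2 split(s): 7 block(s)
[0]={0}  [2]={2}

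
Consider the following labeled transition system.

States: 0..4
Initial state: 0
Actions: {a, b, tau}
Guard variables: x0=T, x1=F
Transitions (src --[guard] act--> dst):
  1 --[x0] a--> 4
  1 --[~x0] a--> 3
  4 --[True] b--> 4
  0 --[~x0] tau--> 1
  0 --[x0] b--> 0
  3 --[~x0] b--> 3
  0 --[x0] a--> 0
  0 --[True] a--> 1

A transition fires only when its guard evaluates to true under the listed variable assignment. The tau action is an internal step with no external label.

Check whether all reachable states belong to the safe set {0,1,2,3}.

Inv-set: {0,1,2,3}
Reachable = {0,1,4}
  0: safe
  1: safe
  4: outside
counterexample path to 4: a·a

Answer: INVARIANT VIOLATED at state 4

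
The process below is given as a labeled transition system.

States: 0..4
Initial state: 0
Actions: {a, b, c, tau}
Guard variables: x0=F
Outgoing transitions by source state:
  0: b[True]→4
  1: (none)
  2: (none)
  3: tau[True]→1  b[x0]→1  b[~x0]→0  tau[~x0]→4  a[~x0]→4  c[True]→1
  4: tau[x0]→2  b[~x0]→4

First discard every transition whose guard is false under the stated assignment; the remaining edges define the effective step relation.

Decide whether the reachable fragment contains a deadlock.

Reach set: {0,4}
  0: b→4  [1 exit(s)]
  4: b→4  [1 exit(s)]

Answer: DEADLOCK-FREE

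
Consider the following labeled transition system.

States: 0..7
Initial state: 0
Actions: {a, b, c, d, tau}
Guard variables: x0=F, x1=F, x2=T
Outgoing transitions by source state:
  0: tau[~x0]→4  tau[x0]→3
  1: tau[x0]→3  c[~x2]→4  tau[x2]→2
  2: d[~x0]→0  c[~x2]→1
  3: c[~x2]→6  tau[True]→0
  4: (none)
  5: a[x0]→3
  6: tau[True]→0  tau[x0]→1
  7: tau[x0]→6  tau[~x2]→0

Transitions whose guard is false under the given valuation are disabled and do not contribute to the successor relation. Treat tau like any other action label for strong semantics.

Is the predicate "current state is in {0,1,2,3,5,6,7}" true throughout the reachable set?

Answer: INVARIANT VIOLATED at state 4

Working:
Inv-set: {0,1,2,3,5,6,7}
Reach set: {0,4}
  0: ✓
  4: ✗ unsafe
witness against invariant: tau → 4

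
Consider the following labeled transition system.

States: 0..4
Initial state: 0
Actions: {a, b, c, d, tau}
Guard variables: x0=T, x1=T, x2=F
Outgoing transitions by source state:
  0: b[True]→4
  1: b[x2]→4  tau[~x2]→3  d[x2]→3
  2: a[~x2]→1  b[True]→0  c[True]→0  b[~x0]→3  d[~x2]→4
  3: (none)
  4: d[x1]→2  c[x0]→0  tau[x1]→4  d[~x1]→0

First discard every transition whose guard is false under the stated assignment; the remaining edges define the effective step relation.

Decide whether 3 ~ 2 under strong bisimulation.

Answer: NOT BISIMILAR

Analysis:
Refine partition for ~:
  round 0: {{0,1,2,3,4}}
  round 1: {{0},{1},{2},{3},{4}}
Fixed point at round 2; 5 class(es).
[3]={3}  [2]={2}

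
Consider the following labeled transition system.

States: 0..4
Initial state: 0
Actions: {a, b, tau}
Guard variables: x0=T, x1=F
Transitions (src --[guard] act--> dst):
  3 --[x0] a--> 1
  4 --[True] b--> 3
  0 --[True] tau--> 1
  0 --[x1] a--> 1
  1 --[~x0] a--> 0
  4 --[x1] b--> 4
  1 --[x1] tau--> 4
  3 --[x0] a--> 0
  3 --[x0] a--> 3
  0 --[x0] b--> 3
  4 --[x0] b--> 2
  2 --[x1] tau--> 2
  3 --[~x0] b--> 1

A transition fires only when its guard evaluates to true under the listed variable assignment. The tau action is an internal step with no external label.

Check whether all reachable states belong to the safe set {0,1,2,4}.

Inv-set: {0,1,2,4}
R = {0,1,3}
  0: ok
  1: ok
  3: VIOLATES
witness against invariant: b → 3

Answer: INVARIANT VIOLATED at state 3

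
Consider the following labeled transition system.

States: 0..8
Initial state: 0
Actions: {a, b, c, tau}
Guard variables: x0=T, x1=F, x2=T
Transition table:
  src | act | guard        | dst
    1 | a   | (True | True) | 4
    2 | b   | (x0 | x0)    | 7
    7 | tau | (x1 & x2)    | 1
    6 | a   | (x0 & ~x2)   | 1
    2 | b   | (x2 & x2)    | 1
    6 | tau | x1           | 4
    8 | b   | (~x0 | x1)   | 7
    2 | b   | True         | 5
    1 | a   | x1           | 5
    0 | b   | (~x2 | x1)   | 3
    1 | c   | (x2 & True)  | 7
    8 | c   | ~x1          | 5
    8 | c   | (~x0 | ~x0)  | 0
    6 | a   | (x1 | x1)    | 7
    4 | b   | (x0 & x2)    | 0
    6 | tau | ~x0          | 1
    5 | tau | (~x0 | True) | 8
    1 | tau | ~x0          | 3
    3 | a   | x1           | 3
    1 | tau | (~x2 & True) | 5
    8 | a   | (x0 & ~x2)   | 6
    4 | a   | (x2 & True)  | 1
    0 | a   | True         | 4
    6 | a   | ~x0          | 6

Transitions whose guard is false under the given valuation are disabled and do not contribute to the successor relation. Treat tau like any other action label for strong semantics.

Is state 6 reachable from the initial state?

10 transition(s) survive guard evaluation.
L0 = {0}
L1 = {4}  cumulative {0,4}
L2 = {1}  cumulative {0,1,4}
L3 = {7}  cumulative {0,1,4,7}
Reach set: {0,1,4,7}

Answer: UNREACHABLE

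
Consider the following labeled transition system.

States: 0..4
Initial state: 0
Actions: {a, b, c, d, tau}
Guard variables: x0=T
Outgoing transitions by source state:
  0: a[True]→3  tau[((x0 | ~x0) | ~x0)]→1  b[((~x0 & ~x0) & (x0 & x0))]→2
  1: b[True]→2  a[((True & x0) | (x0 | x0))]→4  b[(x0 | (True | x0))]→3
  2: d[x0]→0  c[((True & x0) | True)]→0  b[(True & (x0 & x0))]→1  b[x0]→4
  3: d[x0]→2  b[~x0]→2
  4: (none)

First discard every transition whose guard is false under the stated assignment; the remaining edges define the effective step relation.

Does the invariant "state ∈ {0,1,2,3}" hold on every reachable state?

Answer: INVARIANT VIOLATED at state 4

Working:
Inv-set: {0,1,2,3}
R = {0,1,2,3,4}
  0: ok
  1: ok
  2: ok
  3: ok
  4: VIOLATES
witness against invariant: tau·a → 4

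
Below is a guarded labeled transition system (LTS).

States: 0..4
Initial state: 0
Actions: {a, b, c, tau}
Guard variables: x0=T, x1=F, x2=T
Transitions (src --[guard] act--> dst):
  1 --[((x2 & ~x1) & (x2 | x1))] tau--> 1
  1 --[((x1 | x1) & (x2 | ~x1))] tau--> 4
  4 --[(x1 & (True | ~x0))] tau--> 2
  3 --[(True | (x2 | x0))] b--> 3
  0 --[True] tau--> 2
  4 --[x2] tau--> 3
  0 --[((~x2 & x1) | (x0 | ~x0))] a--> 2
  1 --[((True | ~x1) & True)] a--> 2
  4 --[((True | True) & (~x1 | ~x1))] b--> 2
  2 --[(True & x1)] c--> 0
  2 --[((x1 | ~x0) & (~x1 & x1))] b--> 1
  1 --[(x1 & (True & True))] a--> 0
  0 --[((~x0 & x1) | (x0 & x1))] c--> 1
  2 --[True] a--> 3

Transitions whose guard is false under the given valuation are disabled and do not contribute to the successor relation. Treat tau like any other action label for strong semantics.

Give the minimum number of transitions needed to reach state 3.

BFS to 3:
  L0 = {0}
  L1 = {2}
  L2 = {3}
3 enters at depth 2; path a·a

Answer: 2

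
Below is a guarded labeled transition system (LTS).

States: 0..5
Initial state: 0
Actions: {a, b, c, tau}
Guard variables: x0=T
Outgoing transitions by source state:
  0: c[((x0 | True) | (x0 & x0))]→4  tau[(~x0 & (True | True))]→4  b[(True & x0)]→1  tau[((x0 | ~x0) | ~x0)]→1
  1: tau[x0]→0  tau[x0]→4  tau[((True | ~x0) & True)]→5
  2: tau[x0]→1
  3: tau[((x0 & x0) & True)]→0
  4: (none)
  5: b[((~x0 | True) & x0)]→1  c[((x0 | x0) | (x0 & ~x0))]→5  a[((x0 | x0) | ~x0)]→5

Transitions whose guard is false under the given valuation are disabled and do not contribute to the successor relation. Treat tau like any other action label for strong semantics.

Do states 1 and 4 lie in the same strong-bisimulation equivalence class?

Answer: NOT BISIMILAR

Trace:
Refine partition for ~:
  π0 = {{0,1,2,3,4,5}}
  π1 = {{0},{1,2,3},{4},{5}}
  π2 = {{0},{1},{2},{3},{4},{5}}
stable after 3 split(s): 6 block(s)
[1]={1}  [4]={4}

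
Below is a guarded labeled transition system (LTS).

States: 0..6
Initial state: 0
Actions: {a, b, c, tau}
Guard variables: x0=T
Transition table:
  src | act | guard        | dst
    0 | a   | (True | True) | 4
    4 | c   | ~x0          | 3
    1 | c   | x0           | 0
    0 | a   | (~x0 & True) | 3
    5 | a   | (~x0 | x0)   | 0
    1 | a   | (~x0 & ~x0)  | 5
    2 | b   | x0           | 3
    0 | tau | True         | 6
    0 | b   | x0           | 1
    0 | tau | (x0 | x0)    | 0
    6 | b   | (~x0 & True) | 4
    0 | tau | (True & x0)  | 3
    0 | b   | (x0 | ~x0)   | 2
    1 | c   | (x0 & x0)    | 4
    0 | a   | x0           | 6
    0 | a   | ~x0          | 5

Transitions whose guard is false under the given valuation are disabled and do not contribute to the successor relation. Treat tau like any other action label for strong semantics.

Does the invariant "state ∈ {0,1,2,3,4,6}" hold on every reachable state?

Answer: INVARIANT HOLDS

Working:
Inv-set: {0,1,2,3,4,6}
Reach set: {0,1,2,3,4,6}
  0: safe
  1: safe
  2: safe
  3: safe
  4: safe
  6: safe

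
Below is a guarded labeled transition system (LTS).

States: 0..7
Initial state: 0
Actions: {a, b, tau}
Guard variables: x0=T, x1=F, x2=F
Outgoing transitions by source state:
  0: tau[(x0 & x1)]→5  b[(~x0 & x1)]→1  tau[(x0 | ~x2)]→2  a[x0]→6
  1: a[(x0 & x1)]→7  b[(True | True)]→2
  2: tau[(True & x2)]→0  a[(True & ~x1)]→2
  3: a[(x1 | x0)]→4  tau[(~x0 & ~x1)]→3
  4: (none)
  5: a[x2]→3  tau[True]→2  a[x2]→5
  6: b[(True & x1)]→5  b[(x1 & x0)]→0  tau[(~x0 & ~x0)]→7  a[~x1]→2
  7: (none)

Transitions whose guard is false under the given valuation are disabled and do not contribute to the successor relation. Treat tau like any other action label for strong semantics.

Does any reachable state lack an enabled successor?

Answer: DEADLOCK-FREE

Working:
R = {0,2,6}
  0: a→6  tau→2  [2 out]
  2: a→2  [1 out]
  6: a→2  [1 out]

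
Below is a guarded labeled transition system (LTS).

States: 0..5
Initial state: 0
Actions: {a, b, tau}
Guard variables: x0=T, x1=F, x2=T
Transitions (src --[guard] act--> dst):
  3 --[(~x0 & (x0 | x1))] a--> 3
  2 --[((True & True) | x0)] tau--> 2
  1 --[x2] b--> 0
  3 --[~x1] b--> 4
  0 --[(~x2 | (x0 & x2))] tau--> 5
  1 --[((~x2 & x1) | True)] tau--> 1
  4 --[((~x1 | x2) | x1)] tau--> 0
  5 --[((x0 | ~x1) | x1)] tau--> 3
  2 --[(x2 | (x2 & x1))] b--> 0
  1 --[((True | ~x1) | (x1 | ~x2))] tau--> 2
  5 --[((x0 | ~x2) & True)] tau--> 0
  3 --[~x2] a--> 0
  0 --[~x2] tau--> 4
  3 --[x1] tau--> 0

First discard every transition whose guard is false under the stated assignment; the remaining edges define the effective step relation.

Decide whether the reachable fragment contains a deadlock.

Answer: DEADLOCK-FREE

Trace:
Reachable = {0,3,4,5}
  0: tau→5  [1 out]
  3: b→4  [1 out]
  4: tau→0  [1 out]
  5: tau→0  tau→3  [2 out]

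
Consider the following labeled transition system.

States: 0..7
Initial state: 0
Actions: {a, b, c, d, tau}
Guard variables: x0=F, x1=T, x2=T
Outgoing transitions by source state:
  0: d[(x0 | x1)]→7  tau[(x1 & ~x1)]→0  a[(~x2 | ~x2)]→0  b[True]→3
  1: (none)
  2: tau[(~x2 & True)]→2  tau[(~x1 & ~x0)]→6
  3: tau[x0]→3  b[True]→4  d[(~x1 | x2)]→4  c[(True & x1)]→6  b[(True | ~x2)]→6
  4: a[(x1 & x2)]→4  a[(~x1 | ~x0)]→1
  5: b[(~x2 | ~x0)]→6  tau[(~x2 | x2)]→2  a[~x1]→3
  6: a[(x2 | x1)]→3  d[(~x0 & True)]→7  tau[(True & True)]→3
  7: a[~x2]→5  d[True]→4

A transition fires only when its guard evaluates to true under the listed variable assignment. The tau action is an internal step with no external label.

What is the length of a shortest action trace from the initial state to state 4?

Answer: 2

Analysis:
Layered search for 4:
  depth 0: {0}
  depth 1: {3,7}
  depth 2: {4,6}
depth(4)=2, e.g. b·b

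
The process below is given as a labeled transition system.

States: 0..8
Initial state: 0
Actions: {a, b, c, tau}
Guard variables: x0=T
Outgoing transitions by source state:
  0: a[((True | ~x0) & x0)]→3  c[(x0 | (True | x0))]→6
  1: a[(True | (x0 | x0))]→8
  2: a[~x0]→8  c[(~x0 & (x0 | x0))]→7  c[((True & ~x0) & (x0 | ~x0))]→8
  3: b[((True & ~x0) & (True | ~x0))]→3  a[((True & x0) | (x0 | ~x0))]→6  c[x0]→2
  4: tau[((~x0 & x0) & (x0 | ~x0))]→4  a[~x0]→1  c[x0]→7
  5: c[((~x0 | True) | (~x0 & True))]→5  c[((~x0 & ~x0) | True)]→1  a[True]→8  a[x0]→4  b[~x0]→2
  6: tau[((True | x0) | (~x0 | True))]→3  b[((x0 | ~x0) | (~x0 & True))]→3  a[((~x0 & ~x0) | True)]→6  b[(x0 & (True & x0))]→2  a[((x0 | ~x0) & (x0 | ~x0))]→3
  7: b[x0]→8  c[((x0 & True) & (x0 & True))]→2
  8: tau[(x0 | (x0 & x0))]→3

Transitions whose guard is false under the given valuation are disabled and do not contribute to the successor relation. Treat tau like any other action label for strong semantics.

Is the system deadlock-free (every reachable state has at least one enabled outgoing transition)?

Reach set: {0,2,3,6}
  0: a→3  c→6  [2 exit(s)]
  2: ∅  [STUCK]
  3: a→6  c→2  [2 exit(s)]
  6: a→3  a→6  b→2  b→3  tau→3  [5 exit(s)]
witness 2: a·c

Answer: DEADLOCK at state 2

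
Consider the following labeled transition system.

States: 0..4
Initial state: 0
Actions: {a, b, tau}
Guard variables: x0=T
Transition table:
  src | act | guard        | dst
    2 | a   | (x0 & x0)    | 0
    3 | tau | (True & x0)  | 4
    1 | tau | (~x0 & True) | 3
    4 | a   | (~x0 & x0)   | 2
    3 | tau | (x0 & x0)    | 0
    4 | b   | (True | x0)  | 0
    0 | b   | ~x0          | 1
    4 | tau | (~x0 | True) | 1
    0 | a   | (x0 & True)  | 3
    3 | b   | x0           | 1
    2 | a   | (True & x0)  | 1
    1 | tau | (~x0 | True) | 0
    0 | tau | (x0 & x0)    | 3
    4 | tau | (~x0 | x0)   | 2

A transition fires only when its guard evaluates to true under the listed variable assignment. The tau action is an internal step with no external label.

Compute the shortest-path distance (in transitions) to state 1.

Answer: 2

Trace:
Breadth-first toward 1:
  Layer 0: {0}
  Layer 1: {3}
  Layer 2: {1,4}
depth(1)=2, e.g. a·b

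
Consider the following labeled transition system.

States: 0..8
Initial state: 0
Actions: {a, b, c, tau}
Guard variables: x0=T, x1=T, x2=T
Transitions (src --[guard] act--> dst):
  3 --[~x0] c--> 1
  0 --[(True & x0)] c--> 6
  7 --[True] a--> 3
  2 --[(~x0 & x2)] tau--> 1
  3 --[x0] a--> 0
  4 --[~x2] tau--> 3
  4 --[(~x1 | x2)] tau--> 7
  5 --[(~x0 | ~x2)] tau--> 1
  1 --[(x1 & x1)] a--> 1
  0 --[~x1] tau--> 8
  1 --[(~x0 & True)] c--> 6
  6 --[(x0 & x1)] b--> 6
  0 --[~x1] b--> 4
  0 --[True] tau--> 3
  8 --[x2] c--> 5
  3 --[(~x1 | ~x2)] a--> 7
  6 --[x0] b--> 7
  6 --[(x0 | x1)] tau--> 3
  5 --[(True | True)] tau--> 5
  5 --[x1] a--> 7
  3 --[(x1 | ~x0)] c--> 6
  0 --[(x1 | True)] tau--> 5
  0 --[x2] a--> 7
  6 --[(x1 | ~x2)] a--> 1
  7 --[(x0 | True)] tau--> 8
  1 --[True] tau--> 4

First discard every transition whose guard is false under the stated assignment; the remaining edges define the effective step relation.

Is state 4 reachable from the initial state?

Answer: REACHABLE

Working:
18 transition(s) survive guard evaluation.
depth 0: {0}
depth 1: {3,5,6,7}  now seen {0,3,5,6,7}
depth 2: {1,8}  now seen {0,1,3,5,6,7,8}
depth 3: {4}  now seen {0,1,3,4,5,6,7,8}
Reachable = {0,1,3,4,5,6,7,8}
trace reaching 4: c·a·tau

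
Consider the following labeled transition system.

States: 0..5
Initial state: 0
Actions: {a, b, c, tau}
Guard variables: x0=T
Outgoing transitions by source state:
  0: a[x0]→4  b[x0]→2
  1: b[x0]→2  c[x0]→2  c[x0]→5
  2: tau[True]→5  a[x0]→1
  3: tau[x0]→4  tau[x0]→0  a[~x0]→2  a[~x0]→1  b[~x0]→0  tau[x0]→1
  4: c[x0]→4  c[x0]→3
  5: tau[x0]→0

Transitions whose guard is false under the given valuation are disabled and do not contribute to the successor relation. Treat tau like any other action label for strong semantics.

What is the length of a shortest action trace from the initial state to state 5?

BFS to 5:
  L0 = {0}
  L1 = {2,4}
  L2 = {1,3,5}
first hit 5 at d=2 via b·tau

Answer: 2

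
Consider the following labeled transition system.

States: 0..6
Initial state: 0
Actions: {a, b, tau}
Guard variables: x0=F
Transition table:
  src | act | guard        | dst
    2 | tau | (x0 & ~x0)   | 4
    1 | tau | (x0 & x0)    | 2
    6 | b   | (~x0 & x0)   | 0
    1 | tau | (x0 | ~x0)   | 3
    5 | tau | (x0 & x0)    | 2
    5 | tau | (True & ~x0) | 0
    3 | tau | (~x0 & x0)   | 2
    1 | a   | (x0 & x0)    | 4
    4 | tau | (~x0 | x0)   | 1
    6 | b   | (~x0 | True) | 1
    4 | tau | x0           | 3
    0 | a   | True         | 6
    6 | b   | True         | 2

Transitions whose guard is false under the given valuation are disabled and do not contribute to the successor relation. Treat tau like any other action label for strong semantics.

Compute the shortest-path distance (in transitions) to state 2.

Answer: 2

Trace:
BFS to 2:
  Layer 0: {0}
  Layer 1: {6}
  Layer 2: {1,2}
depth(2)=2, e.g. a·b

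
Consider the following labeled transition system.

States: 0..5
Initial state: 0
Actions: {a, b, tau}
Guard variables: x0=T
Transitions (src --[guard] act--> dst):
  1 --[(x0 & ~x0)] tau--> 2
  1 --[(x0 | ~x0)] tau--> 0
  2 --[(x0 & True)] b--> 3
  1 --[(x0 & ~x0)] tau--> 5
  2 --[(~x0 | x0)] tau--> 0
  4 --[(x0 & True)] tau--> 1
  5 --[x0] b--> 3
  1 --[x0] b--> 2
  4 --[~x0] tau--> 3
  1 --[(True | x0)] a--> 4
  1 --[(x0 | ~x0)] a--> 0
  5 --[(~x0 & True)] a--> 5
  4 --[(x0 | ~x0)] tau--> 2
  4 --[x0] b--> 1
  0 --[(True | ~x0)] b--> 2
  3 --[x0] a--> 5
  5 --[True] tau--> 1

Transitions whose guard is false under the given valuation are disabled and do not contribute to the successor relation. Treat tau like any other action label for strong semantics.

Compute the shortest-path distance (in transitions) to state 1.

Answer: 4

Working:
Layered search for 1:
  L0 = {0}
  L1 = {2}
  L2 = {3}
  L3 = {5}
  L4 = {1}
first hit 1 at d=4 via b·b·a·tau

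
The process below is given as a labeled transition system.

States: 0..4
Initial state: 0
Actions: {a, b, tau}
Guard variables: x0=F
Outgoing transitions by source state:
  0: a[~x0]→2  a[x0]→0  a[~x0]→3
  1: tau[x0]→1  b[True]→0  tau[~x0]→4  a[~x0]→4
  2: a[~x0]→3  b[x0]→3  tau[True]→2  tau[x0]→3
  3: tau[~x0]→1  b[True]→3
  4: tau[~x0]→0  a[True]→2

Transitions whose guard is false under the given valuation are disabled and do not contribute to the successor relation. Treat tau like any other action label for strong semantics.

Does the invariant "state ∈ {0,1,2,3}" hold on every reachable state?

Safe = {0,1,2,3}
Reach set: {0,1,2,3,4}
  0: ✓
  1: ✓
  2: ✓
  3: ✓
  4: VIOLATES
counterexample path to 4: a·tau·tau

Answer: INVARIANT VIOLATED at state 4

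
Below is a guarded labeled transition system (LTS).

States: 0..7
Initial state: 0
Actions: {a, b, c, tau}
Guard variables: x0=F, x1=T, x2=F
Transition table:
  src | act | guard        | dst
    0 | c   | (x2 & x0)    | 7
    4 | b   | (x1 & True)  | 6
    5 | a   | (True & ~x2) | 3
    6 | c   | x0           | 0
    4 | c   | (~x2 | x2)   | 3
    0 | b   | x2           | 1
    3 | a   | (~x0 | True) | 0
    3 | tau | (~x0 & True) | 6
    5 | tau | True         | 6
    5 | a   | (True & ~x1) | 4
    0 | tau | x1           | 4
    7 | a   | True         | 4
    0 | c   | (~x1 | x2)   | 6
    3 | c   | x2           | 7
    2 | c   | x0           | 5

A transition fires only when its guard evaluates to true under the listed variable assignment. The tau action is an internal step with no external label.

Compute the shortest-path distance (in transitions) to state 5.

Answer: UNREACHABLE

Working:
Breadth-first toward 5:
  L0 = {0}
  L1 = {4}
  L2 = {3,6}
5 never appears.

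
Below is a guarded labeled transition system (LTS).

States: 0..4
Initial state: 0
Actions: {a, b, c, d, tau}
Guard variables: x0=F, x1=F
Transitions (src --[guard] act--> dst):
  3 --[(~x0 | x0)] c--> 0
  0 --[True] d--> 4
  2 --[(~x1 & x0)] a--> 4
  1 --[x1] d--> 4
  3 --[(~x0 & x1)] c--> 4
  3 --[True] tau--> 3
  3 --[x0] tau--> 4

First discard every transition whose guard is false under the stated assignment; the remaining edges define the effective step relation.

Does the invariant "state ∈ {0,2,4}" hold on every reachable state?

Answer: INVARIANT HOLDS

Trace:
Inv-set: {0,2,4}
Reach set: {0,4}
  0: ok
  4: ok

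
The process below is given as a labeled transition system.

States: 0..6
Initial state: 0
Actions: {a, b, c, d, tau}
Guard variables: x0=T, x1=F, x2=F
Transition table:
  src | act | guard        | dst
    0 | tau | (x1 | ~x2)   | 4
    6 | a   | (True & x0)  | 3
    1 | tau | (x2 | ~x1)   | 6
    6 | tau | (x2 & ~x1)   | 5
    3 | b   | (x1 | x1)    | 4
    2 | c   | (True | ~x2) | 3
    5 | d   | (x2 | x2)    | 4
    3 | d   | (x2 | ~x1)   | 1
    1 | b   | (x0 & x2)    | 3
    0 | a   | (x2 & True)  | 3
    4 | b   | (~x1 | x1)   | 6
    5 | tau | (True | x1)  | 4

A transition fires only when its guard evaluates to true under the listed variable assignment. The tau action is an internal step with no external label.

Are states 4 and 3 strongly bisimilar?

Refine partition for ~:
  P[0] = {{0,1,2,3,4,5,6}}
  P[1] = {{0,1,5},{2},{3},{4},{6}}
  P[2] = {{0,5},{1},{2},{3},{4},{6}}
stable after 3 split(s): 6 block(s)
4∈{4}, 3∈{3}

Answer: NOT BISIMILAR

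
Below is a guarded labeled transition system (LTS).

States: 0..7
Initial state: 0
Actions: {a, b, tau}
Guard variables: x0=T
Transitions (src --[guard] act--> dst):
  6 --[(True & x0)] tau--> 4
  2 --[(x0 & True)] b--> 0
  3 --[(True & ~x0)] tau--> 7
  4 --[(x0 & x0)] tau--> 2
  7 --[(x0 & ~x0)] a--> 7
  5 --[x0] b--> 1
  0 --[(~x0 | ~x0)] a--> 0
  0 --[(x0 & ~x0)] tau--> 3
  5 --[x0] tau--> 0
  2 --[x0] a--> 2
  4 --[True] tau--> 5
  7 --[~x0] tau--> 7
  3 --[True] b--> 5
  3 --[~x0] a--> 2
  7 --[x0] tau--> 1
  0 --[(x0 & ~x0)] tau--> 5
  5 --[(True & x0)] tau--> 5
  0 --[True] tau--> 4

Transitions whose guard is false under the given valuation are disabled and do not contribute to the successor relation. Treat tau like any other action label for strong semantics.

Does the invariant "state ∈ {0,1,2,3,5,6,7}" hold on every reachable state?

Safe = {0,1,2,3,5,6,7}
Reach set: {0,1,2,4,5}
  0: ✓
  1: ✓
  2: ✓
  4: VIOLATES
  5: ✓
reach 4 via tau — violates

Answer: INVARIANT VIOLATED at state 4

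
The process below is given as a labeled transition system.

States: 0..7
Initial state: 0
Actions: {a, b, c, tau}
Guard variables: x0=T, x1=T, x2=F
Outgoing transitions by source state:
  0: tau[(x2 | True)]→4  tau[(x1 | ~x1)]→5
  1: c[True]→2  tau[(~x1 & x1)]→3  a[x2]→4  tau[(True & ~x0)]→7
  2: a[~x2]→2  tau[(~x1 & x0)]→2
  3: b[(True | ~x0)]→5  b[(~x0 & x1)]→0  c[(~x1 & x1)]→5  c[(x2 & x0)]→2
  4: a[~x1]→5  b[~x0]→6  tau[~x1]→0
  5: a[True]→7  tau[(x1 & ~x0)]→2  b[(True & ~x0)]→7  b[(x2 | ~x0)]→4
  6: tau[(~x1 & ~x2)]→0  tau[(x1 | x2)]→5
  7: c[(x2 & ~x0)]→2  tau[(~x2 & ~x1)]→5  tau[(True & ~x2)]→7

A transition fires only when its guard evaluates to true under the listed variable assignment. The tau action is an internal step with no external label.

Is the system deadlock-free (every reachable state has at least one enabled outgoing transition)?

Reachable = {0,4,5,7}
  0: tau→4  tau→5  [2 exit(s)]
  4: ∅  [no exit]
  5: a→7  [1 exit(s)]
  7: tau→7  [1 exit(s)]
Path to 4: tau

Answer: DEADLOCK at state 4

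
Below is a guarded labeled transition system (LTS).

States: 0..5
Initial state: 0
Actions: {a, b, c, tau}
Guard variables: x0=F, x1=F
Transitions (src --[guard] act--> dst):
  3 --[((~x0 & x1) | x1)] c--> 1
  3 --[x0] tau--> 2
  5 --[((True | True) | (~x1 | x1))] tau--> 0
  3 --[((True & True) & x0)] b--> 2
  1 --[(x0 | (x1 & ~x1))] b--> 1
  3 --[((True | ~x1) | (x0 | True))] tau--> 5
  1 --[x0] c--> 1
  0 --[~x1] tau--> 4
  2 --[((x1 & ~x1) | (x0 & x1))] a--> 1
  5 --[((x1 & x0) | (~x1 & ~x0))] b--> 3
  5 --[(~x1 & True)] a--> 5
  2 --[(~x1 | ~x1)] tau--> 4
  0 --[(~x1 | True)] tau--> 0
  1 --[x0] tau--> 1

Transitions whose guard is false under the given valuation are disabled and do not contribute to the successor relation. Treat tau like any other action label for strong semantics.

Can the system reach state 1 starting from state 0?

After dropping false guards: 7 live edges.
depth 0: {0}
depth 1: {4}  now seen {0,4}
R = {0,4}

Answer: UNREACHABLE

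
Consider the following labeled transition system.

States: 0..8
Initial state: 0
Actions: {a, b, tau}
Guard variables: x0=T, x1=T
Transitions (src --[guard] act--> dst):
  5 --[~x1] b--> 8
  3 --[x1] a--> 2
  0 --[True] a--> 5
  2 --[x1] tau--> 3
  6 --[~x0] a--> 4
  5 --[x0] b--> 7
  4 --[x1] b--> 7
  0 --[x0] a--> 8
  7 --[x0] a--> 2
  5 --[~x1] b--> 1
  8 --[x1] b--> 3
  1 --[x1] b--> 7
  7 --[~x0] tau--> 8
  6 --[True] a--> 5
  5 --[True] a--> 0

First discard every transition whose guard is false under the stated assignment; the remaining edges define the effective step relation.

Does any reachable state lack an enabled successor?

Reach set: {0,2,3,5,7,8}
  0: a→5  a→8  [deg 2]
  2: tau→3  [deg 1]
  3: a→2  [deg 1]
  5: a→0  b→7  [deg 2]
  7: a→2  [deg 1]
  8: b→3  [deg 1]

Answer: DEADLOCK-FREE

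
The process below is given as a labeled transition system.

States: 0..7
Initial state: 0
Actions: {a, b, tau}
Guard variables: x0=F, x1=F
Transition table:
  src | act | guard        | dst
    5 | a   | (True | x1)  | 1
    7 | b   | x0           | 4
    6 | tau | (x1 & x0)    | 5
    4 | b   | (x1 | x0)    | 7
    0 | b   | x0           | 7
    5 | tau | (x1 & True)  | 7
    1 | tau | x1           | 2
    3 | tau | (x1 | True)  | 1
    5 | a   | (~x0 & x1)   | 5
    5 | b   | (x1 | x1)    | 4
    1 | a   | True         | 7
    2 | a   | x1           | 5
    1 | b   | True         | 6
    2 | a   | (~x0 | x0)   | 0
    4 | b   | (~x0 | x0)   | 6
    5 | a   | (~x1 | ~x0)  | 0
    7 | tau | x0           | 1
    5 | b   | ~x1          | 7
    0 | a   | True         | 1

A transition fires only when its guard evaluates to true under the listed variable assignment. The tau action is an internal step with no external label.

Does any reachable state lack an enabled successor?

Answer: DEADLOCK at state 6

Trace:
Reach set: {0,1,6,7}
  0: a→1  [1 exit(s)]
  1: a→7  b→6  [2 exit(s)]
  6: ∅  [no exit]
  7: ∅  [no exit]
witness 6: a·b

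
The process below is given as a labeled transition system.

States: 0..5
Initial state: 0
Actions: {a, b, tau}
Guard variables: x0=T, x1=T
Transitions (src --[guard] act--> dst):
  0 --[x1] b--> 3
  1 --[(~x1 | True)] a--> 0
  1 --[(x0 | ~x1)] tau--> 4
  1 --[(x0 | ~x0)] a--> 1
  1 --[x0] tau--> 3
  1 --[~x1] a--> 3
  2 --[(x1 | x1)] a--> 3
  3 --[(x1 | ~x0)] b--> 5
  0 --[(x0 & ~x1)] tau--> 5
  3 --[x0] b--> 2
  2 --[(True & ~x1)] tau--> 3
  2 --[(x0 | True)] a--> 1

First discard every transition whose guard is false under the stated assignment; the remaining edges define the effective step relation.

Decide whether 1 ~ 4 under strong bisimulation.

Answer: NOT BISIMILAR

Analysis:
Compute ~ classes (split until stable):
  P[0] = {{0,1,2,3,4,5}}
  P[1] = {{0,3},{1},{2},{4,5}}
  P[2] = {{0},{1},{2},{3},{4,5}}
stable after 3 split(s): 5 block(s)
[1]={1}  [4]={4,5}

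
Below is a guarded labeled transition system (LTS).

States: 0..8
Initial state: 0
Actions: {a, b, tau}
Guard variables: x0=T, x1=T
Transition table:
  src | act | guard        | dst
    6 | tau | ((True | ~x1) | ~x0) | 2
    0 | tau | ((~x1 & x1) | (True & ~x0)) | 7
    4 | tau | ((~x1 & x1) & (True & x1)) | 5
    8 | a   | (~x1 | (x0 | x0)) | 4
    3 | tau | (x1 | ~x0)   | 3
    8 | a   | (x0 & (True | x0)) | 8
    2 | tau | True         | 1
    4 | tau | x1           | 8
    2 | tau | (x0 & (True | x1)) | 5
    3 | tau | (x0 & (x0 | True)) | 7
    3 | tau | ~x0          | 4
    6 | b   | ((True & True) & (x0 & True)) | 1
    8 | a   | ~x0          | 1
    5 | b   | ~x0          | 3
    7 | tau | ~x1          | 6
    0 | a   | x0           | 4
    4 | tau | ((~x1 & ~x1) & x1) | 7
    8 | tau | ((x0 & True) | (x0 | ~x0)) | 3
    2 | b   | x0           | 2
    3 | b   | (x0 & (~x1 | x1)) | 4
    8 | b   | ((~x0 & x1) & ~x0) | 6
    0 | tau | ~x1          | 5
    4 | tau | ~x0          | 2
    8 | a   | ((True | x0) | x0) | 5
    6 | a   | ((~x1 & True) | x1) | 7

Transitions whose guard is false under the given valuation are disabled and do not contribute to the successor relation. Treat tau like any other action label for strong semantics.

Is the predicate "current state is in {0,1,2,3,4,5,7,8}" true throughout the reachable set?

Answer: INVARIANT HOLDS

Trace:
Inv-set: {0,1,2,3,4,5,7,8}
Reachable = {0,3,4,5,7,8}
  0: ✓
  3: ✓
  4: ✓
  5: ✓
  7: ✓
  8: ✓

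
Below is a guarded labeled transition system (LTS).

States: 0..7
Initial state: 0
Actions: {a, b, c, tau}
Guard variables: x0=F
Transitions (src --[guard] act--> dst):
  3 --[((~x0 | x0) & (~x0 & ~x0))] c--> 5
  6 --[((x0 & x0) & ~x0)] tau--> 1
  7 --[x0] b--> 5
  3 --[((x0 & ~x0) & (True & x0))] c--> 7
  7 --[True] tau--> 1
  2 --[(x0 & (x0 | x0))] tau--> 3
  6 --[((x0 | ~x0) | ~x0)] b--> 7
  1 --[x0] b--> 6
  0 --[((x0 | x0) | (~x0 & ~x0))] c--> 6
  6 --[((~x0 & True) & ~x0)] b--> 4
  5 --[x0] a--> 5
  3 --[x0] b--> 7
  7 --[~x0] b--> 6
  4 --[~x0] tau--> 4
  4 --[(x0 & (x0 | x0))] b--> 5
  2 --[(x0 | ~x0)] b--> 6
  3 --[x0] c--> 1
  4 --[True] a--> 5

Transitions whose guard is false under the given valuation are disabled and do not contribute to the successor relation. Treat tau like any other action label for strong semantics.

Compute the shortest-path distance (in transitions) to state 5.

BFS to 5:
  L0 = {0}
  L1 = {6}
  L2 = {4,7}
  L3 = {1,5}
first hit 5 at d=3 via c·b·a

Answer: 3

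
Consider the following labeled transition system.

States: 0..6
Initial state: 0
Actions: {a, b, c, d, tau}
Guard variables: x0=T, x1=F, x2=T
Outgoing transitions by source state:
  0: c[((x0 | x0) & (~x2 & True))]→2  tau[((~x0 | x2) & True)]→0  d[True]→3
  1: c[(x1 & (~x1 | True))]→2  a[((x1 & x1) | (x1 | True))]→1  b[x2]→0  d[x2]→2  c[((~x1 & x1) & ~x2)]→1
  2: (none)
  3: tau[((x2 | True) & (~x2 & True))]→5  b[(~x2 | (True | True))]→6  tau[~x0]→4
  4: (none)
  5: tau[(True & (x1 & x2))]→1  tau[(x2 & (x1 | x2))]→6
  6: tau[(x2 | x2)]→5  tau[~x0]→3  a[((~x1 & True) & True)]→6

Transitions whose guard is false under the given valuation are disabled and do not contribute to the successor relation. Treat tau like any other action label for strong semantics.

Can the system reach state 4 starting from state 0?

Answer: UNREACHABLE

Analysis:
Guard filter leaves 9 enabled edge(s).
depth 0: {0}
depth 1: {3}  cumulative {0,3}
depth 2: {6}  cumulative {0,3,6}
depth 3: {5}  cumulative {0,3,5,6}
Reachable = {0,3,5,6}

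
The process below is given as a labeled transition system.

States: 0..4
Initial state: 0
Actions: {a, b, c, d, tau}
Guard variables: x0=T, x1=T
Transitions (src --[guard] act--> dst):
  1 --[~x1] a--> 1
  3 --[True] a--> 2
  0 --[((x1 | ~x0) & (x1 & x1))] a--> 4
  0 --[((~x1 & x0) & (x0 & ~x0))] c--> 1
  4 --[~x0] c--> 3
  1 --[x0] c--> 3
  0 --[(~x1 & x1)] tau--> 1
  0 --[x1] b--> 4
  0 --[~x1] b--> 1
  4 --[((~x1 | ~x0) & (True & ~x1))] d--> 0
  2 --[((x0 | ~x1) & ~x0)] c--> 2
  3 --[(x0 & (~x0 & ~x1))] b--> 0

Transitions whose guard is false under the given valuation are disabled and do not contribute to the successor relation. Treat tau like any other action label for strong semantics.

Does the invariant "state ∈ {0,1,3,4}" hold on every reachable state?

Safe = {0,1,3,4}
Reachable = {0,4}
  0: safe
  4: safe

Answer: INVARIANT HOLDS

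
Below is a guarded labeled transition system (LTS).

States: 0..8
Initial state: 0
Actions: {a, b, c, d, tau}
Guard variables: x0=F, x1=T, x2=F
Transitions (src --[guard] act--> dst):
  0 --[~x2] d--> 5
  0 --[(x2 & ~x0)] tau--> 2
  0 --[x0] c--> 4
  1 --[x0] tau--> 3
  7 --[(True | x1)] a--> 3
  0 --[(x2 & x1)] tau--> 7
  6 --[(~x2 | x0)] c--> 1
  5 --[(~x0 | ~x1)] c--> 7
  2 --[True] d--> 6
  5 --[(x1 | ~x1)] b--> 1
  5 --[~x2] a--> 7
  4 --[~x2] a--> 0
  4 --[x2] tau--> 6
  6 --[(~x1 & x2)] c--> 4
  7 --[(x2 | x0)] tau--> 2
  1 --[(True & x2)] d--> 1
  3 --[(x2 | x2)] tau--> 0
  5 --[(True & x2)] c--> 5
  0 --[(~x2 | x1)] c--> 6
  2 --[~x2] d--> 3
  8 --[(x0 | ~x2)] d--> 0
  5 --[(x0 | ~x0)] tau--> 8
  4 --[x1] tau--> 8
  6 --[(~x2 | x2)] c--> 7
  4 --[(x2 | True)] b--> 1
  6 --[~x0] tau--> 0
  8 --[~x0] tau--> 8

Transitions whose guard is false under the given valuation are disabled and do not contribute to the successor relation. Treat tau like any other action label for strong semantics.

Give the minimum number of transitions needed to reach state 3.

Layered search for 3:
  L0 = {0}
  L1 = {5,6}
  L2 = {1,7,8}
  L3 = {3}
depth(3)=3, e.g. c·c·a

Answer: 3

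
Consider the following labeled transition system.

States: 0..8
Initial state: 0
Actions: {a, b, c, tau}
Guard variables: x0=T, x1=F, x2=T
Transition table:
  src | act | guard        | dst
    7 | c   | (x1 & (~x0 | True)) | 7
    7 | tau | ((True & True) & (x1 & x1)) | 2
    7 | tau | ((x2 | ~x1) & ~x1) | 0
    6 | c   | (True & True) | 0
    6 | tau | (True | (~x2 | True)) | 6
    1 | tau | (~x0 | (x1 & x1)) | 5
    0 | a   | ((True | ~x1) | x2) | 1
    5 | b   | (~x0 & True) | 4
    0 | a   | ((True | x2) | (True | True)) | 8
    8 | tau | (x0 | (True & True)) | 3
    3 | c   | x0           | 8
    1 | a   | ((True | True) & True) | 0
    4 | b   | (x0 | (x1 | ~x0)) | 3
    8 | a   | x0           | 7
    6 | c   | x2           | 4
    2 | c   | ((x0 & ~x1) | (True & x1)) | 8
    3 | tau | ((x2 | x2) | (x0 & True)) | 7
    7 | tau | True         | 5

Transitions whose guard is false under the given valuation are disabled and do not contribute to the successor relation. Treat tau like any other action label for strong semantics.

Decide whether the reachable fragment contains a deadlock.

Answer: DEADLOCK at state 5

Working:
Reachable = {0,1,3,5,7,8}
  0: a→1  a→8  [deg 2]
  1: a→0  [deg 1]
  3: c→8  tau→7  [deg 2]
  5: ∅  [no exit]
  7: tau→0  tau→5  [deg 2]
  8: a→7  tau→3  [deg 2]
witness 5: a·a·tau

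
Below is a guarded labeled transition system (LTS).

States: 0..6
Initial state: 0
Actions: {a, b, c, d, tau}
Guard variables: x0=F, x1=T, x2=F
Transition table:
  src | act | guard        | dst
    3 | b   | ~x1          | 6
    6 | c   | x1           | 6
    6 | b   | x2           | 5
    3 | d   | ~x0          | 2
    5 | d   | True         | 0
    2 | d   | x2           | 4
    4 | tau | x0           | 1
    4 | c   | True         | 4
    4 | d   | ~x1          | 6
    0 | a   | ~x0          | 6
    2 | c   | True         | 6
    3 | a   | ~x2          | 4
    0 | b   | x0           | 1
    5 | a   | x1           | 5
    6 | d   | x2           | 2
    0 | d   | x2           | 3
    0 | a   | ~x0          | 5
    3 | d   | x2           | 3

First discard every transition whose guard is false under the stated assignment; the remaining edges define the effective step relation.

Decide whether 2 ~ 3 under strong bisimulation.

Answer: NOT BISIMILAR

Analysis:
Bisimulation quotient by refinement:
  round 0: {{0,1,2,3,4,5,6}}
  round 1: {{0},{1},{2,4,6},{3,5}}
  round 2: {{0},{1},{2,4,6},{3},{5}}
5 equivalence class(es) (converged in 3)
class of 2: {2,4,6}; class of 3: {3}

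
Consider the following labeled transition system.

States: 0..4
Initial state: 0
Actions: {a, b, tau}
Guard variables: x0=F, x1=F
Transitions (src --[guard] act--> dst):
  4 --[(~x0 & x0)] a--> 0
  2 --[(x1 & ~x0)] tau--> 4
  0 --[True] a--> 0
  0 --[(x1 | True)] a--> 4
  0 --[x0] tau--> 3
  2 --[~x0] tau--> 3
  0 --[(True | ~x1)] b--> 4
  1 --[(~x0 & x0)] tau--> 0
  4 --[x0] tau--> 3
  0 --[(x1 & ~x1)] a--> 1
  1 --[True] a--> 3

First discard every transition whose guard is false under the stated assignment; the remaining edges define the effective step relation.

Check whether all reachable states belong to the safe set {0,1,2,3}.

Allowed set {0,1,2,3}
R = {0,4}
  0: ok
  4: ✗ unsafe
reach 4 via a — violates

Answer: INVARIANT VIOLATED at state 4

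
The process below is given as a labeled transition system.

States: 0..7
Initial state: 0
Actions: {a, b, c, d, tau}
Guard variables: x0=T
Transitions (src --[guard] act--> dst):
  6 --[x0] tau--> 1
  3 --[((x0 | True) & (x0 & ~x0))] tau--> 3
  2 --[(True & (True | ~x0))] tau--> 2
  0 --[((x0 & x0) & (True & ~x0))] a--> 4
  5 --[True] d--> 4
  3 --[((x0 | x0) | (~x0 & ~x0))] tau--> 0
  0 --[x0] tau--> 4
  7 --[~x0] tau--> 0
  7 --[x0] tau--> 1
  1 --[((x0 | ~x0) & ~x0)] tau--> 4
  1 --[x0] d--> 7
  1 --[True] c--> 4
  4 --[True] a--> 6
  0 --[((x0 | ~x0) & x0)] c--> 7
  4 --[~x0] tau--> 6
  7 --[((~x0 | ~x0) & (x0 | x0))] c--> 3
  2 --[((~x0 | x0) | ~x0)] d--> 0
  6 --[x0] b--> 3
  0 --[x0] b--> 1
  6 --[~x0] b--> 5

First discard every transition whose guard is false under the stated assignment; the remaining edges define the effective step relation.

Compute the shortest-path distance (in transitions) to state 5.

Breadth-first toward 5:
  depth 0: {0}
  depth 1: {1,4,7}
  depth 2: {6}
  depth 3: {3}
5 never appears.

Answer: UNREACHABLE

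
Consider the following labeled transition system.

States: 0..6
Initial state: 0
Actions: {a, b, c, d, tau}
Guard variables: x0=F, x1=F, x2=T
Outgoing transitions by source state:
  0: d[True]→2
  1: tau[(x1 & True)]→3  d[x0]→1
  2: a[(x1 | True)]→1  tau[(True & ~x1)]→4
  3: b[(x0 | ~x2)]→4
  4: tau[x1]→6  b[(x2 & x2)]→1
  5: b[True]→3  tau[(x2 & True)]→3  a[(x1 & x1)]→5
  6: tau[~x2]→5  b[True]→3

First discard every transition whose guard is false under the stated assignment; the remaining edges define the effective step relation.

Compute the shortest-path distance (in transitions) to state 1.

BFS to 1:
  L0 = {0}
  L1 = {2}
  L2 = {1,4}
1 enters at depth 2; path d·a

Answer: 2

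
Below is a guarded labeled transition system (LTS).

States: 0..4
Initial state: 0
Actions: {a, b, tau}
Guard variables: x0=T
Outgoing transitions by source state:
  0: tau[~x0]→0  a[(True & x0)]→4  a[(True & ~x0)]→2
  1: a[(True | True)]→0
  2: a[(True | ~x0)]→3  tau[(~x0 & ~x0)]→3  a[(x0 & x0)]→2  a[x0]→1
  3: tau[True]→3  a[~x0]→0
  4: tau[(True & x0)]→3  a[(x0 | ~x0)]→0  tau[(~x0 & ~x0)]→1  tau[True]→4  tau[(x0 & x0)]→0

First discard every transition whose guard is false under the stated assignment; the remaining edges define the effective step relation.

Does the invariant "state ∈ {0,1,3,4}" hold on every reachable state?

Inv-set: {0,1,3,4}
Reachable = {0,3,4}
  0: safe
  3: safe
  4: safe

Answer: INVARIANT HOLDS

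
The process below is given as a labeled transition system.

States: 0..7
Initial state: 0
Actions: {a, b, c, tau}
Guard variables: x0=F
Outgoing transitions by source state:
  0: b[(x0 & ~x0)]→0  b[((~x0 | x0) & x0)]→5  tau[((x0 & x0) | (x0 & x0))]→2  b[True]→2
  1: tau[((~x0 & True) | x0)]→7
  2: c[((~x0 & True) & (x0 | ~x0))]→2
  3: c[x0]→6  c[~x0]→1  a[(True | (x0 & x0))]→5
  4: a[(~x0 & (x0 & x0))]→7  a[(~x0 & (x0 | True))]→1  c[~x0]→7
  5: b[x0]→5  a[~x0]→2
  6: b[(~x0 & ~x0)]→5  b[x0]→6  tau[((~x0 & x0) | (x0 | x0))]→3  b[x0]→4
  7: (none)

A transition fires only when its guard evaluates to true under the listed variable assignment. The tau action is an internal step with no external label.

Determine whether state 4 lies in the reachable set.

Answer: UNREACHABLE

Analysis:
9 transition(s) survive guard evaluation.
depth 0: {0}
depth 1: {2}  total {0,2}
Reach set: {0,2}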